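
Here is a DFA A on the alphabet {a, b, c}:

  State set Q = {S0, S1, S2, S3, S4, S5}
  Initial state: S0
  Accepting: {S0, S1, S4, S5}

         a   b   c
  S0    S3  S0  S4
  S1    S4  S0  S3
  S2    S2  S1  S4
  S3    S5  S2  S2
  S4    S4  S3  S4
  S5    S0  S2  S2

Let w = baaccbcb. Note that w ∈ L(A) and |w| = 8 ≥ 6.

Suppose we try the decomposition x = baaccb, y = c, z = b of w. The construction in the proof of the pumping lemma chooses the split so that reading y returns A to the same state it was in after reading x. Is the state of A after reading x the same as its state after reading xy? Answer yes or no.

State sequence: S0 -b-> S0 -a-> S3 -a-> S5 -c-> S2 -c-> S4 -b-> S3 -c-> S2

After x (step 6): S3. After xy (step 7): S2.
They differ (S3 ≠ S2), so y is not a cycle from the state after x; this split is not the one the pumping-lemma construction produces, and pumping y need not keep the string in L(A).

no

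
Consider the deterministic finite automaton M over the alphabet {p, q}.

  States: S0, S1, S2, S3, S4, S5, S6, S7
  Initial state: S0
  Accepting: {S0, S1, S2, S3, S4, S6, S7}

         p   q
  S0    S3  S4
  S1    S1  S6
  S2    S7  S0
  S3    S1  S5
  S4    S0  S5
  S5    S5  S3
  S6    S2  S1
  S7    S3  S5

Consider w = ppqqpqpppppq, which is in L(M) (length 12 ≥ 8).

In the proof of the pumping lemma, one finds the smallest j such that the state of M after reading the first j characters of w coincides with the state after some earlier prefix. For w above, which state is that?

State sequence: S0 -p-> S3 -p-> S1 -q-> S6 -q-> S1 -p-> S1 -q-> S6 -p-> S2 -p-> S7 -p-> S3 -p-> S1 -p-> S1 -q-> S6
First repeat at step 4: S1 was already visited.

The earliest repeat is at step j = 4: M is in S1, which it already visited at step i = 2.
Pumping length from the standard proof: p = 8 (the number of states). The repeated state found above gives |xy| = j ≤ 8 and |y| = j − i ≥ 1.

S1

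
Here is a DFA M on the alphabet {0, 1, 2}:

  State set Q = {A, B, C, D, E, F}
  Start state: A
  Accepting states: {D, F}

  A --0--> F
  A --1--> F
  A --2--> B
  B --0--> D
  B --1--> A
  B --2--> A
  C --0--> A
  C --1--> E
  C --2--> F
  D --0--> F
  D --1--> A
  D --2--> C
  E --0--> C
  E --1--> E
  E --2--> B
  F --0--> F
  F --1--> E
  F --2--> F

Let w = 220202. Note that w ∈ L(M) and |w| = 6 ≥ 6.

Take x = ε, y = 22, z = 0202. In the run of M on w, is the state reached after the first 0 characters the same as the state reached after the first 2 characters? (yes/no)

Run of M on the first 2 characters of w = 2 2:
  step 0: A  (start)
  step 1: B  (read 2: A→B)
  step 2: A  (read 2: B→A)

After x (step 0): A. After xy (step 2): A.
They match, so y = 22 drives M around a cycle from A back to itself; pumping y any number of times keeps M in A before reading z, and xyⁱz ∈ L(M) for every i ≥ 0.

yes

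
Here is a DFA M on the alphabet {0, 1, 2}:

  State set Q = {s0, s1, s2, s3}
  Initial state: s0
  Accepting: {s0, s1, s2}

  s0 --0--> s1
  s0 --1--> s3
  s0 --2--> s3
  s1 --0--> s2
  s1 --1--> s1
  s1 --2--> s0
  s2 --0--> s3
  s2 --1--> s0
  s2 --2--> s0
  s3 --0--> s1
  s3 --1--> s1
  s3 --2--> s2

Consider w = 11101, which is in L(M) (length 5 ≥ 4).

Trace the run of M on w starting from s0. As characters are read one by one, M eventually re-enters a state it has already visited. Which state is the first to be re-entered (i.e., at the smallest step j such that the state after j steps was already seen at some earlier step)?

s1

Run of M on w = 1 1 1 0 1:
  step 0: s0  (start)
  step 1: s3  (read 1: s0→s3)
  step 2: s1  (read 1: s3→s1)
  step 3: s1  (read 1: s1→s1)   ← first repeat (s1 seen earlier)
  step 4: s2  (read 0: s1→s2)
  step 5: s0  (read 1: s2→s0)

The earliest repeat is at step j = 3: M is in s1, which it already visited at step i = 2.
Pumping length from the standard proof: p = 4 (the number of states). The repeated state found above gives |xy| = j ≤ 4 and |y| = j − i ≥ 1.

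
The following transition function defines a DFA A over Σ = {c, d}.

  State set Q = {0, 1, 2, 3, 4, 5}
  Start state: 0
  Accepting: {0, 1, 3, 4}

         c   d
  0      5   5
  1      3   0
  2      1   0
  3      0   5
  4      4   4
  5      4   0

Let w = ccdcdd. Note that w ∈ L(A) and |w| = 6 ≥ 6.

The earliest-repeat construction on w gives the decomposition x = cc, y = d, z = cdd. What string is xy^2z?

ccddcdd

xy^2z = cc·d·d·cdd = ccddcdd.
Reading y = d takes A from 4 back to 4, so after x·y·y the machine is still in 4, and z then leads to the accepting state 4. Hence ccddcdd ∈ L(A).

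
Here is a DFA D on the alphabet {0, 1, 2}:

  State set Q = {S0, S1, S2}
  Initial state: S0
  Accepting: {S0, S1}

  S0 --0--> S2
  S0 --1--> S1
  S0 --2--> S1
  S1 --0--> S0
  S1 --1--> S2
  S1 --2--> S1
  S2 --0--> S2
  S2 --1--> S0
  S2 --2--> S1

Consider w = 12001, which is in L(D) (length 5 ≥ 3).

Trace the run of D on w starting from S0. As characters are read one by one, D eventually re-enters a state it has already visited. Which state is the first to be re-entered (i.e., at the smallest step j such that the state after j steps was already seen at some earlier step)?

Run of D on w = 1 2 0 0 1:
  step 0: S0  (start)
  step 1: S1  (read 1: S0→S1)
  step 2: S1  (read 2: S1→S1)   ← first repeat (S1 seen earlier)
  step 3: S0  (read 0: S1→S0)
  step 4: S2  (read 0: S0→S2)
  step 5: S0  (read 1: S2→S0)

The earliest repeat is at step j = 2: D is in S1, which it already visited at step i = 1.
Since D has 3 states, any run of length ≥ 3 visits 3+1 states, so by pigeonhole some state repeats within the first 3 steps — that repeat gives the pumpable loop.

S1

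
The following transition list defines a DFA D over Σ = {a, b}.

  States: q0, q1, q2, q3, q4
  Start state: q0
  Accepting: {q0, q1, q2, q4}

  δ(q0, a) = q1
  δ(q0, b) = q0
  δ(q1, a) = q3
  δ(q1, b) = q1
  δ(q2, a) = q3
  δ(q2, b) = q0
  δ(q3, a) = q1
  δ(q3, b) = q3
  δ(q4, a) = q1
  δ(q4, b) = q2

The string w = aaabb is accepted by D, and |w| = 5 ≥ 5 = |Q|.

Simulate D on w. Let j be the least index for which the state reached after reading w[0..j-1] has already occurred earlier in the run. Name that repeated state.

State sequence: q0 -a-> q1 -a-> q3 -a-> q1 -b-> q1 -b-> q1
First repeat at step 3: q1 was already visited.

The earliest repeat is at step j = 3: D is in q1, which it already visited at step i = 1.
The DFA has 5 states, so the proof of the pumping lemma guarantees a repeated state among the first 5+1 visited; the segment between the two visits is the pumpable y.

q1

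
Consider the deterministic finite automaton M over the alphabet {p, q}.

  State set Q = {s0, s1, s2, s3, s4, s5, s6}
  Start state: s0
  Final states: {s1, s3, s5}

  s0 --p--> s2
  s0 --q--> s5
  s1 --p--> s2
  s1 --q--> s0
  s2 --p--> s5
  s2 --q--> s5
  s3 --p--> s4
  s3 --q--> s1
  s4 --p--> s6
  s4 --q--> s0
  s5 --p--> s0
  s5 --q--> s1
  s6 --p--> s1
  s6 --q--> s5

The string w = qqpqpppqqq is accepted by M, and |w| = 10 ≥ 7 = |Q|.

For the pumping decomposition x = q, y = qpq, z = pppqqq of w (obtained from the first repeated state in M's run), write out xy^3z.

xy^3z = q·qpq·qpq·qpq·pppqqq = qqpqqpqqpqpppqqq.
Reading y = qpq takes M from s5 back to s5, so after x·y·y·y the machine is still in s5, and z then leads to the accepting state s5. Hence qqpqqpqqpqpppqqq ∈ L(M).

qqpqqpqqpqpppqqq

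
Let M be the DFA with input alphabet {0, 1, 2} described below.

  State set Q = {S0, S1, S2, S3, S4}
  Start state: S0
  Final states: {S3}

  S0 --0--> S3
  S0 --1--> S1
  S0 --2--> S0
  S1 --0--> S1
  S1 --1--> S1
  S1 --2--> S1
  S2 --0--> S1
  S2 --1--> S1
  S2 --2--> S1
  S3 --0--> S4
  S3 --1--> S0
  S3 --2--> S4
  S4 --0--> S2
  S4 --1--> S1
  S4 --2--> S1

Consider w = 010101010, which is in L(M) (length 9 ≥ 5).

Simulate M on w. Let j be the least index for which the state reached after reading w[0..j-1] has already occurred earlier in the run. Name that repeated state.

State sequence: S0 -0-> S3 -1-> S0 -0-> S3 -1-> S0 -0-> S3 -1-> S0 -0-> S3 -1-> S0 -0-> S3
First repeat at step 2: S0 was already visited.

The earliest repeat is at step j = 2: M is in S0, which it already visited at step i = 0.
Pumping length from the standard proof: p = 5 (the number of states). The repeated state found above gives |xy| = j ≤ 5 and |y| = j − i ≥ 1.

S0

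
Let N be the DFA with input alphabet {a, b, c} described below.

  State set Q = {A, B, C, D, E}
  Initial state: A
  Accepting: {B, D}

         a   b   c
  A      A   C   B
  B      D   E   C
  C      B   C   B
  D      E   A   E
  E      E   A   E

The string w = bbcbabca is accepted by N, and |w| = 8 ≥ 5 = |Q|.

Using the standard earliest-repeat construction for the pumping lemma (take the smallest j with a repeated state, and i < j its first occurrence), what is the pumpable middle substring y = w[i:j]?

Run of N on w = b b c b a b c a:
  step 0: A  (start)
  step 1: C  (read b: A→C)
  step 2: C  (read b: C→C)   ← first repeat (C seen earlier)
  step 3: B  (read c: C→B)
  step 4: E  (read b: B→E)
  step 5: E  (read a: E→E)
  step 6: A  (read b: E→A)
  step 7: B  (read c: A→B)
  step 8: D  (read a: B→D)

So i = 1, j = 2, giving x = w[0:1] = b, y = w[1:2] = b, z = w[2:8] = cbabca.
Check: |xy| = 2 ≤ 5 and |y| = 1 ≥ 1. Reading y takes N from C back to C, so every xyⁱz is accepted.
Since N has 5 states, any run of length ≥ 5 visits 5+1 states, so by pigeonhole some state repeats within the first 5 steps — that repeat gives the pumpable loop.

b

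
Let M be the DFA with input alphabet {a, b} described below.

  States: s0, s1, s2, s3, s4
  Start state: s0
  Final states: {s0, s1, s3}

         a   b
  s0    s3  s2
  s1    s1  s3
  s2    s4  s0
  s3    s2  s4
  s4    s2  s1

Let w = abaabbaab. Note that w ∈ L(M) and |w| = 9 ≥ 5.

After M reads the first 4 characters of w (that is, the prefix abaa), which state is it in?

s4

Run of M on the first 4 characters of w = a b a a:
  step 0: s0  (start)
  step 1: s3  (read a: s0→s3)
  step 2: s4  (read b: s3→s4)
  step 3: s2  (read a: s4→s2)
  step 4: s4  (read a: s2→s4)

After reading 4 characters, M is in state s4.
(This kind of state-tracing is the core of the pumping-lemma construction: with 5 states, pigeonhole forces a repeat within the first 5 steps.)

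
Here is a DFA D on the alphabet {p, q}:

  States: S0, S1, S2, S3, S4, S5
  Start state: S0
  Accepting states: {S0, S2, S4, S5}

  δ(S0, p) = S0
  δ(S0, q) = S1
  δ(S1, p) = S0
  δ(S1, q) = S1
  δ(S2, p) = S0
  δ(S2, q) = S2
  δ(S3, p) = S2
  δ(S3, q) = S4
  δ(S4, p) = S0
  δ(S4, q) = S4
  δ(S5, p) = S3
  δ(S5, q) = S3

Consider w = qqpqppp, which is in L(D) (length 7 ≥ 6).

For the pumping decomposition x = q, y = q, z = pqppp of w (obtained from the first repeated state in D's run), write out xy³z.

qqqqpqppp

xy^3z = q·q·q·q·pqppp = qqqqpqppp.
Reading y = q takes D from S1 back to S1, so after x·y·y·y the machine is still in S1, and z then leads to the accepting state S0. Hence qqqqpqppp ∈ L(D).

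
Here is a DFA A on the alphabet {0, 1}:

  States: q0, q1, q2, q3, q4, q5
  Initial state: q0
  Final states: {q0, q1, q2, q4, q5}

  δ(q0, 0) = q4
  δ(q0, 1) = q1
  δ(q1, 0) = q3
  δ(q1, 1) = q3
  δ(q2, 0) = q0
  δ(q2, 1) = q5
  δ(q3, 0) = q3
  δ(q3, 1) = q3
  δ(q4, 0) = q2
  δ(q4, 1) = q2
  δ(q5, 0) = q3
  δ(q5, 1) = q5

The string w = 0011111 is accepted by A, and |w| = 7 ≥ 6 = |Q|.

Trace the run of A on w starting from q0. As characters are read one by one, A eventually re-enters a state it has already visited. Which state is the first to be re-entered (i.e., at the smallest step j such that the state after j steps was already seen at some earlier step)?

State sequence: q0 -0-> q4 -0-> q2 -1-> q5 -1-> q5 -1-> q5 -1-> q5 -1-> q5
First repeat at step 4: q5 was already visited.

The earliest repeat is at step j = 4: A is in q5, which it already visited at step i = 3.
Pumping length from the standard proof: p = 6 (the number of states). The repeated state found above gives |xy| = j ≤ 6 and |y| = j − i ≥ 1.

q5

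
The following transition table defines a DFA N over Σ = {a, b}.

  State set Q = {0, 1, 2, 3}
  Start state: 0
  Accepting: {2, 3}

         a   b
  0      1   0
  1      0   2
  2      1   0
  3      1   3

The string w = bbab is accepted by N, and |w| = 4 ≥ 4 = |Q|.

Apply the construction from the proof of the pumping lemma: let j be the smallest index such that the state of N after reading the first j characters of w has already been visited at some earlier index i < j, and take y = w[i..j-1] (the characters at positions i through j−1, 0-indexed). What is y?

Run of N on w = b b a b:
  step 0: 0  (start)
  step 1: 0  (read b: 0→0)   ← first repeat (0 seen earlier)
  step 2: 0  (read b: 0→0)
  step 3: 1  (read a: 0→1)
  step 4: 2  (read b: 1→2)

So i = 0, j = 1, giving x = w[0:0] = ε, y = w[0:1] = b, z = w[1:4] = bab.
Check: |xy| = 1 ≤ 4 and |y| = 1 ≥ 1. Reading y takes N from 0 back to 0, so every xyⁱz is accepted.

b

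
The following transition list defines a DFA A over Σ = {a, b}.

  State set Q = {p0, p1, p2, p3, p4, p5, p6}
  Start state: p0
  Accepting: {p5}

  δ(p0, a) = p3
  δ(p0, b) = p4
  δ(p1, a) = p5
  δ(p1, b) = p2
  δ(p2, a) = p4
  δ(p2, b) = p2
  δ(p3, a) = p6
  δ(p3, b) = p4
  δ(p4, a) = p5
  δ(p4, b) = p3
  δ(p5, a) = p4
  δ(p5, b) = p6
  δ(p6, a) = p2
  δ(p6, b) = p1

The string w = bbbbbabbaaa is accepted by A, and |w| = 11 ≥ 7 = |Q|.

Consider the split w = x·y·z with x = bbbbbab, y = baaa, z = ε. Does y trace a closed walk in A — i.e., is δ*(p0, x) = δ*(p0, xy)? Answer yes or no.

no

State sequence: p0 -b-> p4 -b-> p3 -b-> p4 -b-> p3 -b-> p4 -a-> p5 -b-> p6 -b-> p1 -a-> p5 -a-> p4 -a-> p5

After x (step 7): p6. After xy (step 11): p5.
They differ (p6 ≠ p5), so y is not a cycle from the state after x; this split is not the one the pumping-lemma construction produces, and pumping y need not keep the string in L(A).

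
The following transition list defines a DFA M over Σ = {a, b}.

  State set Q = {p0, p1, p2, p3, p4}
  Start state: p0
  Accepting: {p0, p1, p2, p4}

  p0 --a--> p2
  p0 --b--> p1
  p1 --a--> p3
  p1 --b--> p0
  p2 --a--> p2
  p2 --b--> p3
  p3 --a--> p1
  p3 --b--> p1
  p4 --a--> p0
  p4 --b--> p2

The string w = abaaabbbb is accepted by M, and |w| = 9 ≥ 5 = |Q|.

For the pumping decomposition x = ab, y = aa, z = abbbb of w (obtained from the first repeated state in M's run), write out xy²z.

abaaaaabbbb

xy^2z = ab·aa·aa·abbbb = abaaaaabbbb.
Reading y = aa takes M from p3 back to p3, so after x·y·y the machine is still in p3, and z then leads to the accepting state p1. Hence abaaaaabbbb ∈ L(M).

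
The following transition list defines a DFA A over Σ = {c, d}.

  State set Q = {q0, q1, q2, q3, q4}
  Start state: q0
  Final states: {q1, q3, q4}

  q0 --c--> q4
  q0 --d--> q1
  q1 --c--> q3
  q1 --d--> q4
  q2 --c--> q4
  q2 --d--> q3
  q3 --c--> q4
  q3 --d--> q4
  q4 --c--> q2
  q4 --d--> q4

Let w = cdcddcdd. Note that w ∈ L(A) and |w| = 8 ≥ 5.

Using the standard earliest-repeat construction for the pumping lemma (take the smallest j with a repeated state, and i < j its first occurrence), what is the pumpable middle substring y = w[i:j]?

d

Run of A on w = c d c d d c d d:
  step 0: q0  (start)
  step 1: q4  (read c: q0→q4)
  step 2: q4  (read d: q4→q4)   ← first repeat (q4 seen earlier)
  step 3: q2  (read c: q4→q2)
  step 4: q3  (read d: q2→q3)
  step 5: q4  (read d: q3→q4)
  step 6: q2  (read c: q4→q2)
  step 7: q3  (read d: q2→q3)
  step 8: q4  (read d: q3→q4)

So i = 1, j = 2, giving x = w[0:1] = c, y = w[1:2] = d, z = w[2:8] = cddcdd.
Check: |xy| = 2 ≤ 5 and |y| = 1 ≥ 1. Reading y takes A from q4 back to q4, so every xyⁱz is accepted.
With |Q| = 5, pigeonhole forces a state repeat no later than step 5; the substring read between the first and second visits to that state can be pumped.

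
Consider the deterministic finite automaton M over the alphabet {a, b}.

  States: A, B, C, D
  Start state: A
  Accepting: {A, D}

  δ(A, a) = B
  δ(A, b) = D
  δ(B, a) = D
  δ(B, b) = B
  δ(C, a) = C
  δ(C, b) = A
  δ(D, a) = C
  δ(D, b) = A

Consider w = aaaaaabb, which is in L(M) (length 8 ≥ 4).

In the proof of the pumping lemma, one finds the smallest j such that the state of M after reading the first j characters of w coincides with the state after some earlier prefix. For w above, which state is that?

State sequence: A -a-> B -a-> D -a-> C -a-> C -a-> C -a-> C -b-> A -b-> D
First repeat at step 4: C was already visited.

The earliest repeat is at step j = 4: M is in C, which it already visited at step i = 3.
With |Q| = 4, pigeonhole forces a state repeat no later than step 4; the substring read between the first and second visits to that state can be pumped.

C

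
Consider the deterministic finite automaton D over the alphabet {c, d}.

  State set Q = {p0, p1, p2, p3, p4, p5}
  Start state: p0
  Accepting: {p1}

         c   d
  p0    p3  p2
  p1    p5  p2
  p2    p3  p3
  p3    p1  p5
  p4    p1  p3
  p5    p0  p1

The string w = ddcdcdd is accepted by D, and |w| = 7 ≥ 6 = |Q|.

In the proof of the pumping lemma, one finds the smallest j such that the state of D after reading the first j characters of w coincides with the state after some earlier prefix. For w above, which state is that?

State sequence: p0 -d-> p2 -d-> p3 -c-> p1 -d-> p2 -c-> p3 -d-> p5 -d-> p1
First repeat at step 4: p2 was already visited.

The earliest repeat is at step j = 4: D is in p2, which it already visited at step i = 1.
With |Q| = 6, pigeonhole forces a state repeat no later than step 6; the substring read between the first and second visits to that state can be pumped.

p2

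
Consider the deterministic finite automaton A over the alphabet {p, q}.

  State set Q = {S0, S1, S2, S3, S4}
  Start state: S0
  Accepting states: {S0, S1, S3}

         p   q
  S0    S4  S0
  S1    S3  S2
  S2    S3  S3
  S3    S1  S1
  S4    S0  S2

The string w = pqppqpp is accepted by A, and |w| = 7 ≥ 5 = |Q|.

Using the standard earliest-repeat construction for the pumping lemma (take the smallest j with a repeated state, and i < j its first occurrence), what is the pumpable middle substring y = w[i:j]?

ppq

State sequence: S0 -p-> S4 -q-> S2 -p-> S3 -p-> S1 -q-> S2 -p-> S3 -p-> S1
First repeat at step 5: S2 was already visited.

So i = 2, j = 5, giving x = w[0:2] = pq, y = w[2:5] = ppq, z = w[5:7] = pp.
Check: |xy| = 5 ≤ 5 and |y| = 3 ≥ 1. Reading y takes A from S2 back to S2, so every xyⁱz is accepted.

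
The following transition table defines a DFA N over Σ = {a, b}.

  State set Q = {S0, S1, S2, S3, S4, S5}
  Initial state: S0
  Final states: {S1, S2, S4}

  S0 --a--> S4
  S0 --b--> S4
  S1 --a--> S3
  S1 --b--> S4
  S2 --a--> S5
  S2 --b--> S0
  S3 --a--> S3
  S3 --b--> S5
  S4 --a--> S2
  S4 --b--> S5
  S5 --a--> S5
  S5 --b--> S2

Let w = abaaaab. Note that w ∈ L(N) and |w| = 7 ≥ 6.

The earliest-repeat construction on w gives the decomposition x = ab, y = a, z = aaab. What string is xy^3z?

abaaaaaab

xy^3z = ab·a·a·a·aaab = abaaaaaab.
Reading y = a takes N from S5 back to S5, so after x·y·y·y the machine is still in S5, and z then leads to the accepting state S2. Hence abaaaaaab ∈ L(N).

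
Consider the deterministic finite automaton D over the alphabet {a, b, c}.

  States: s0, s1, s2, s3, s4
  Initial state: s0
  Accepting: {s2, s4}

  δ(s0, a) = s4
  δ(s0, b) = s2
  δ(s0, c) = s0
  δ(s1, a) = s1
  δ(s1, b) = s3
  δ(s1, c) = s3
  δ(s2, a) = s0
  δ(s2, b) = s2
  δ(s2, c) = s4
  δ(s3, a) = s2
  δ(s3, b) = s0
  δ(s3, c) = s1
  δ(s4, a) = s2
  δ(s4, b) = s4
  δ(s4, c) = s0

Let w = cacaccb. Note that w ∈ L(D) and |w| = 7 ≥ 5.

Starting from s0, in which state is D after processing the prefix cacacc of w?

s0

Run of D on the first 6 characters of w = c a c a c c:
  step 0: s0  (start)
  step 1: s0  (read c: s0→s0)
  step 2: s4  (read a: s0→s4)
  step 3: s0  (read c: s4→s0)
  step 4: s4  (read a: s0→s4)
  step 5: s0  (read c: s4→s0)
  step 6: s0  (read c: s0→s0)

After reading 6 characters, D is in state s0.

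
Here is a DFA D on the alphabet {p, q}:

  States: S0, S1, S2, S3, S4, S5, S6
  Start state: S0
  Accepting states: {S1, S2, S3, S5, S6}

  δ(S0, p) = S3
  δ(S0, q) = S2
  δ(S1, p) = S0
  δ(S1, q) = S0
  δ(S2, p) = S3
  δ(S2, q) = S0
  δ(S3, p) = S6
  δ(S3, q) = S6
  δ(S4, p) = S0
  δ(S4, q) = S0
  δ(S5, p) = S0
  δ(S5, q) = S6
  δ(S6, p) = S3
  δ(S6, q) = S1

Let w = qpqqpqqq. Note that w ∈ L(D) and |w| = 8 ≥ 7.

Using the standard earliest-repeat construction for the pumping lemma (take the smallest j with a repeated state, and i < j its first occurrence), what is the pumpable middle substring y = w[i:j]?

Run of D on w = q p q q p q q q:
  step 0: S0  (start)
  step 1: S2  (read q: S0→S2)
  step 2: S3  (read p: S2→S3)
  step 3: S6  (read q: S3→S6)
  step 4: S1  (read q: S6→S1)
  step 5: S0  (read p: S1→S0)   ← first repeat (S0 seen earlier)
  step 6: S2  (read q: S0→S2)
  step 7: S0  (read q: S2→S0)
  step 8: S2  (read q: S0→S2)

So i = 0, j = 5, giving x = w[0:0] = ε, y = w[0:5] = qpqqp, z = w[5:8] = qqq.
Check: |xy| = 5 ≤ 7 and |y| = 5 ≥ 1. Reading y takes D from S0 back to S0, so every xyⁱz is accepted.
The DFA has 7 states, so the proof of the pumping lemma guarantees a repeated state among the first 7+1 visited; the segment between the two visits is the pumpable y.

qpqqp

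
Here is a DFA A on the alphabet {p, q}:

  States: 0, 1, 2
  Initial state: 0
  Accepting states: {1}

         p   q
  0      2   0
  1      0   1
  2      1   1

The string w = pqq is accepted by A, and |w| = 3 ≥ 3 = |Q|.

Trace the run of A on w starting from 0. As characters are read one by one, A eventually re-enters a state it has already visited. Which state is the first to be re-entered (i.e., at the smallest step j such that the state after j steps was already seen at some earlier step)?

1

Run of A on w = p q q:
  step 0: 0  (start)
  step 1: 2  (read p: 0→2)
  step 2: 1  (read q: 2→1)
  step 3: 1  (read q: 1→1)   ← first repeat (1 seen earlier)

The earliest repeat is at step j = 3: A is in 1, which it already visited at step i = 2.
With |Q| = 3, pigeonhole forces a state repeat no later than step 3; the substring read between the first and second visits to that state can be pumped.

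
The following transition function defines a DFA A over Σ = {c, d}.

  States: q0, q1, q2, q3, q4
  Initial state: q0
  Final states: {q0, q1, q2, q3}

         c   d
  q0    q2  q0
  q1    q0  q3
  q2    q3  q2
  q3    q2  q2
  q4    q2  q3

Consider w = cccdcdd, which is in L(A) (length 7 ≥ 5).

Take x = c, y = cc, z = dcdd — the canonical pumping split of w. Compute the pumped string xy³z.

xy^3z = c·cc·cc·cc·dcdd = cccccccdcdd.
Reading y = cc takes A from q2 back to q2, so after x·y·y·y the machine is still in q2, and z then leads to the accepting state q2. Hence cccccccdcdd ∈ L(A).

cccccccdcdd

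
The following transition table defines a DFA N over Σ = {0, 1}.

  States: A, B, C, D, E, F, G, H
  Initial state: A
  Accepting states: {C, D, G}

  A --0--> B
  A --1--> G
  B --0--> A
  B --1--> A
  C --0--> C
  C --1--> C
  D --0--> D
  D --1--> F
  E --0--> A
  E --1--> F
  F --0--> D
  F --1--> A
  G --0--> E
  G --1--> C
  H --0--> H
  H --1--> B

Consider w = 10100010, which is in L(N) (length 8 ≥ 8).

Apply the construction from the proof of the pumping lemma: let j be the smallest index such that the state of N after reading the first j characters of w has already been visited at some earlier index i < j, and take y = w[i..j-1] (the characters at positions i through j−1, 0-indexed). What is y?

State sequence: A -1-> G -0-> E -1-> F -0-> D -0-> D -0-> D -1-> F -0-> D
First repeat at step 5: D was already visited.

So i = 4, j = 5, giving x = w[0:4] = 1010, y = w[4:5] = 0, z = w[5:8] = 010.
Check: |xy| = 5 ≤ 8 and |y| = 1 ≥ 1. Reading y takes N from D back to D, so every xyⁱz is accepted.

0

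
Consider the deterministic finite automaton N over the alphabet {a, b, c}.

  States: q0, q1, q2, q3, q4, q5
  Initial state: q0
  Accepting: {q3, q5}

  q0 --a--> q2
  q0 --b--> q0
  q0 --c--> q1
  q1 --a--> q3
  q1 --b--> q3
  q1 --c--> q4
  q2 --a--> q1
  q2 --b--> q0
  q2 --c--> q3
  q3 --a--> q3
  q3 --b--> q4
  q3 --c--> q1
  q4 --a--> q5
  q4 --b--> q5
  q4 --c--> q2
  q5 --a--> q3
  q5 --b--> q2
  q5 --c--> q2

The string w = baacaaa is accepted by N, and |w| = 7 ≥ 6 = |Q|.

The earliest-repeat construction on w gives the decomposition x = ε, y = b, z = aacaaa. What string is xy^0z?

xy⁰z = xz = ε·aacaaa = aacaaa.
Reading y = b takes N from q0 back to q0, so after x the machine is still in q0, and z then leads to the accepting state q3. Hence aacaaa ∈ L(N).

aacaaa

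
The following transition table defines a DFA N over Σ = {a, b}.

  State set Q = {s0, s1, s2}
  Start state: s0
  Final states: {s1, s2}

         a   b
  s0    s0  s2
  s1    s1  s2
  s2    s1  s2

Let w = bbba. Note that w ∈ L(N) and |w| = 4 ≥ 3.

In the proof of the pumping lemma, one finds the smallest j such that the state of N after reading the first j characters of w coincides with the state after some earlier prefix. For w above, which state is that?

Run of N on w = b b b a:
  step 0: s0  (start)
  step 1: s2  (read b: s0→s2)
  step 2: s2  (read b: s2→s2)   ← first repeat (s2 seen earlier)
  step 3: s2  (read b: s2→s2)
  step 4: s1  (read a: s2→s1)

The earliest repeat is at step j = 2: N is in s2, which it already visited at step i = 1.
Pumping length from the standard proof: p = 3 (the number of states). The repeated state found above gives |xy| = j ≤ 3 and |y| = j − i ≥ 1.

s2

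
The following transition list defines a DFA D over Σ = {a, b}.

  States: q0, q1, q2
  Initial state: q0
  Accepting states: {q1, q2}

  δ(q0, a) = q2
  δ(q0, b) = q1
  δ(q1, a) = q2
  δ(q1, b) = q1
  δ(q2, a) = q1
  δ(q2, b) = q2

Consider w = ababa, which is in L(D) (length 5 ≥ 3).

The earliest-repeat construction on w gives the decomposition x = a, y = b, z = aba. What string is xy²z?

abbaba

xy^2z = a·b·b·aba = abbaba.
Reading y = b takes D from q2 back to q2, so after x·y·y the machine is still in q2, and z then leads to the accepting state q2. Hence abbaba ∈ L(D).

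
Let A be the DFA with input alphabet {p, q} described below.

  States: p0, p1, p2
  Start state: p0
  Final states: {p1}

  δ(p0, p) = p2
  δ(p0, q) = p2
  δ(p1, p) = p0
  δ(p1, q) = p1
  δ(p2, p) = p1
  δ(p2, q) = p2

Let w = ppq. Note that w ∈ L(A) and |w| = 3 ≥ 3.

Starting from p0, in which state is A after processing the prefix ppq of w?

State sequence: p0 -p-> p2 -p-> p1 -q-> p1

After reading 3 characters, A is in state p1.

p1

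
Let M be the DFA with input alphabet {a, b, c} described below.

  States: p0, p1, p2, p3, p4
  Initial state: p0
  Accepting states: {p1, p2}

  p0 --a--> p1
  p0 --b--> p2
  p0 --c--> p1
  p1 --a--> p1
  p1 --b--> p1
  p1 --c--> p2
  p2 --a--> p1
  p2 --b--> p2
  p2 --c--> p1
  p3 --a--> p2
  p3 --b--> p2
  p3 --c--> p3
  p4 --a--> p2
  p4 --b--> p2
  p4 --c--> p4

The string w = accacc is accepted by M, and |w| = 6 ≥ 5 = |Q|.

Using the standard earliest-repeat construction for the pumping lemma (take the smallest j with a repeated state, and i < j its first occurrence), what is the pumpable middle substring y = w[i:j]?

State sequence: p0 -a-> p1 -c-> p2 -c-> p1 -a-> p1 -c-> p2 -c-> p1
First repeat at step 3: p1 was already visited.

So i = 1, j = 3, giving x = w[0:1] = a, y = w[1:3] = cc, z = w[3:6] = acc.
Check: |xy| = 3 ≤ 5 and |y| = 2 ≥ 1. Reading y takes M from p1 back to p1, so every xyⁱz is accepted.
The DFA has 5 states, so the proof of the pumping lemma guarantees a repeated state among the first 5+1 visited; the segment between the two visits is the pumpable y.

cc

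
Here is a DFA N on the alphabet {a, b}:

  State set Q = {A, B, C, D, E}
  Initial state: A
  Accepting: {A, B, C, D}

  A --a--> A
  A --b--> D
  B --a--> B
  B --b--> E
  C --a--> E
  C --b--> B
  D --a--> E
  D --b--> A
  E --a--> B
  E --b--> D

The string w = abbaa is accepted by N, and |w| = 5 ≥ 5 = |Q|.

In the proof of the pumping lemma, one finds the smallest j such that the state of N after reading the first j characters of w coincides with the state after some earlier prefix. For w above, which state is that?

A

State sequence: A -a-> A -b-> D -b-> A -a-> A -a-> A
First repeat at step 1: A was already visited.

The earliest repeat is at step j = 1: N is in A, which it already visited at step i = 0.
The DFA has 5 states, so the proof of the pumping lemma guarantees a repeated state among the first 5+1 visited; the segment between the two visits is the pumpable y.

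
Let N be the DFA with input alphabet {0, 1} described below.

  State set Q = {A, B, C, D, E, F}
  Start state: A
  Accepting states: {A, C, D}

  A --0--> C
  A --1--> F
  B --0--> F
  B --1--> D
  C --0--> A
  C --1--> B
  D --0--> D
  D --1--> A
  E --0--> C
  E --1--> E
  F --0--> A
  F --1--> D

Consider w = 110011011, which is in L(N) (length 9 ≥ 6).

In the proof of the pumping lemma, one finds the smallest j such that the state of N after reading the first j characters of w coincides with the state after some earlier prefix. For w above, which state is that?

State sequence: A -1-> F -1-> D -0-> D -0-> D -1-> A -1-> F -0-> A -1-> F -1-> D
First repeat at step 3: D was already visited.

The earliest repeat is at step j = 3: N is in D, which it already visited at step i = 2.

D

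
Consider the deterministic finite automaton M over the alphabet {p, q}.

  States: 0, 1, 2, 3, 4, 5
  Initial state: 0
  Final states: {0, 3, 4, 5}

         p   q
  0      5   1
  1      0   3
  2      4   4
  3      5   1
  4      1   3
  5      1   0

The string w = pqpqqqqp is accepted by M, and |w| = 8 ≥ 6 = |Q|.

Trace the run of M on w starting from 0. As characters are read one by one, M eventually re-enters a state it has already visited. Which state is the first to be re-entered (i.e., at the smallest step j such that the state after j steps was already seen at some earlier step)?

0

State sequence: 0 -p-> 5 -q-> 0 -p-> 5 -q-> 0 -q-> 1 -q-> 3 -q-> 1 -p-> 0
First repeat at step 2: 0 was already visited.

The earliest repeat is at step j = 2: M is in 0, which it already visited at step i = 0.
With |Q| = 6, pigeonhole forces a state repeat no later than step 6; the substring read between the first and second visits to that state can be pumped.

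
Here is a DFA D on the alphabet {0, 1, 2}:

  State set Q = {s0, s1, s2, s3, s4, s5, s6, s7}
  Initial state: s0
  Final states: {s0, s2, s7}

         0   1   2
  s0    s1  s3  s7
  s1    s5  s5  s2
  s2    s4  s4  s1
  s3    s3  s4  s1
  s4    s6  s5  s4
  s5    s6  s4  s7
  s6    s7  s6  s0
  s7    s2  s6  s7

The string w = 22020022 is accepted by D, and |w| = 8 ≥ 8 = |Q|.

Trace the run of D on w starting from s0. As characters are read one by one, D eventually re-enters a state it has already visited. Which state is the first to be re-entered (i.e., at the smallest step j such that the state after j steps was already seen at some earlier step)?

s7

Run of D on w = 2 2 0 2 0 0 2 2:
  step 0: s0  (start)
  step 1: s7  (read 2: s0→s7)
  step 2: s7  (read 2: s7→s7)   ← first repeat (s7 seen earlier)
  step 3: s2  (read 0: s7→s2)
  step 4: s1  (read 2: s2→s1)
  step 5: s5  (read 0: s1→s5)
  step 6: s6  (read 0: s5→s6)
  step 7: s0  (read 2: s6→s0)
  step 8: s7  (read 2: s0→s7)

The earliest repeat is at step j = 2: D is in s7, which it already visited at step i = 1.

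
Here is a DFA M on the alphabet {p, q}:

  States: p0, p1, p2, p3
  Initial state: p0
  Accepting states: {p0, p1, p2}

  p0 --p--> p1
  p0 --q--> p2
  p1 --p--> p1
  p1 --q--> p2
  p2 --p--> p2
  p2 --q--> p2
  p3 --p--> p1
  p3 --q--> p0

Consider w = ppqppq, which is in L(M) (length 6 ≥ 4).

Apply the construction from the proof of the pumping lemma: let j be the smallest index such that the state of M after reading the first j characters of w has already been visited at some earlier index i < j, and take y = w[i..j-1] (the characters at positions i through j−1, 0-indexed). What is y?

p

Run of M on w = p p q p p q:
  step 0: p0  (start)
  step 1: p1  (read p: p0→p1)
  step 2: p1  (read p: p1→p1)   ← first repeat (p1 seen earlier)
  step 3: p2  (read q: p1→p2)
  step 4: p2  (read p: p2→p2)
  step 5: p2  (read p: p2→p2)
  step 6: p2  (read q: p2→p2)

So i = 1, j = 2, giving x = w[0:1] = p, y = w[1:2] = p, z = w[2:6] = qppq.
Check: |xy| = 2 ≤ 4 and |y| = 1 ≥ 1. Reading y takes M from p1 back to p1, so every xyⁱz is accepted.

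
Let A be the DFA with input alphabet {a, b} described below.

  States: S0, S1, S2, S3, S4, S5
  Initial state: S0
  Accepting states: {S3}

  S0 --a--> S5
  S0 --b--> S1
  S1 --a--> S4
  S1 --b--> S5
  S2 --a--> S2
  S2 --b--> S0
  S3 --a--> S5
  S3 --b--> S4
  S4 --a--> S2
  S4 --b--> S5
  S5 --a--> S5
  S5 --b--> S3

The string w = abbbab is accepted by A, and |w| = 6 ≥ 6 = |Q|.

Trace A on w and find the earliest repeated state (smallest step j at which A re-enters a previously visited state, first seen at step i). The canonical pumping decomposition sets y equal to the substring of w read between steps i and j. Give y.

bbb

Run of A on w = a b b b a b:
  step 0: S0  (start)
  step 1: S5  (read a: S0→S5)
  step 2: S3  (read b: S5→S3)
  step 3: S4  (read b: S3→S4)
  step 4: S5  (read b: S4→S5)   ← first repeat (S5 seen earlier)
  step 5: S5  (read a: S5→S5)
  step 6: S3  (read b: S5→S3)

So i = 1, j = 4, giving x = w[0:1] = a, y = w[1:4] = bbb, z = w[4:6] = ab.
Check: |xy| = 4 ≤ 6 and |y| = 3 ≥ 1. Reading y takes A from S5 back to S5, so every xyⁱz is accepted.
With |Q| = 6, pigeonhole forces a state repeat no later than step 6; the substring read between the first and second visits to that state can be pumped.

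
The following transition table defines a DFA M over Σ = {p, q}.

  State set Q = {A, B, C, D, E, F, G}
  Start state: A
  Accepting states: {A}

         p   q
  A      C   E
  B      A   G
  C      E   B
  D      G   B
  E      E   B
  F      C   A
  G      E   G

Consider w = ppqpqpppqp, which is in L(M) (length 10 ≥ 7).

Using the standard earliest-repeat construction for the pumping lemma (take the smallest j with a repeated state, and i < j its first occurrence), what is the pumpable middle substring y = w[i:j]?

ppqp

State sequence: A -p-> C -p-> E -q-> B -p-> A -q-> E -p-> E -p-> E -p-> E -q-> B -p-> A
First repeat at step 4: A was already visited.

So i = 0, j = 4, giving x = w[0:0] = ε, y = w[0:4] = ppqp, z = w[4:10] = qpppqp.
Check: |xy| = 4 ≤ 7 and |y| = 4 ≥ 1. Reading y takes M from A back to A, so every xyⁱz is accepted.
Pumping length from the standard proof: p = 7 (the number of states). The repeated state found above gives |xy| = j ≤ 7 and |y| = j − i ≥ 1.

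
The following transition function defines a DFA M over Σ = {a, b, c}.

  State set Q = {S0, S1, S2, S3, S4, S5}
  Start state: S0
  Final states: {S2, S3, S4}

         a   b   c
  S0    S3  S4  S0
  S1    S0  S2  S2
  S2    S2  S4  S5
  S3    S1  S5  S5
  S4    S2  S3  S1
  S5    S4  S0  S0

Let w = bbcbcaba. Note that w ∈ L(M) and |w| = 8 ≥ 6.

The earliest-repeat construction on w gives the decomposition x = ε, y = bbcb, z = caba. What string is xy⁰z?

xy⁰z = xz = ε·caba = caba.
Reading y = bbcb takes M from S0 back to S0, so after x the machine is still in S0, and z then leads to the accepting state S4. Hence caba ∈ L(M).

caba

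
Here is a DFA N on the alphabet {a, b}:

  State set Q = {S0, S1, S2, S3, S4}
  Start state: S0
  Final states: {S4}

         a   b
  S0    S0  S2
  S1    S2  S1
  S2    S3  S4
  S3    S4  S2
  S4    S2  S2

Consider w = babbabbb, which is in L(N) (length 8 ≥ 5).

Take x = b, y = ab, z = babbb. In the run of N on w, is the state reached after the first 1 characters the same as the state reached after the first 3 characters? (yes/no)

Run of N on the first 3 characters of w = b a b:
  step 0: S0  (start)
  step 1: S2  (read b: S0→S2)
  step 2: S3  (read a: S2→S3)
  step 3: S2  (read b: S3→S2)

After x (step 1): S2. After xy (step 3): S2.
They match, so y = ab drives N around a cycle from S2 back to itself; pumping y any number of times keeps N in S2 before reading z, and xyⁱz ∈ L(N) for every i ≥ 0.

yes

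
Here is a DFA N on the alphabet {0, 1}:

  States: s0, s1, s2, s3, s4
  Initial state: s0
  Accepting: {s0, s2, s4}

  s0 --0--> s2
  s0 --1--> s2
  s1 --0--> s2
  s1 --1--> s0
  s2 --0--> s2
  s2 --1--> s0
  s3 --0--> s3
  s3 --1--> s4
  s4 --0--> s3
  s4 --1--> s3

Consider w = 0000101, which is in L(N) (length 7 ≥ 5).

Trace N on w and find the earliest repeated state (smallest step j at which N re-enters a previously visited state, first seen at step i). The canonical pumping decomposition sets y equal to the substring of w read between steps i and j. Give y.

0

Run of N on w = 0 0 0 0 1 0 1:
  step 0: s0  (start)
  step 1: s2  (read 0: s0→s2)
  step 2: s2  (read 0: s2→s2)   ← first repeat (s2 seen earlier)
  step 3: s2  (read 0: s2→s2)
  step 4: s2  (read 0: s2→s2)
  step 5: s0  (read 1: s2→s0)
  step 6: s2  (read 0: s0→s2)
  step 7: s0  (read 1: s2→s0)

So i = 1, j = 2, giving x = w[0:1] = 0, y = w[1:2] = 0, z = w[2:7] = 00101.
Check: |xy| = 2 ≤ 5 and |y| = 1 ≥ 1. Reading y takes N from s2 back to s2, so every xyⁱz is accepted.
With |Q| = 5, pigeonhole forces a state repeat no later than step 5; the substring read between the first and second visits to that state can be pumped.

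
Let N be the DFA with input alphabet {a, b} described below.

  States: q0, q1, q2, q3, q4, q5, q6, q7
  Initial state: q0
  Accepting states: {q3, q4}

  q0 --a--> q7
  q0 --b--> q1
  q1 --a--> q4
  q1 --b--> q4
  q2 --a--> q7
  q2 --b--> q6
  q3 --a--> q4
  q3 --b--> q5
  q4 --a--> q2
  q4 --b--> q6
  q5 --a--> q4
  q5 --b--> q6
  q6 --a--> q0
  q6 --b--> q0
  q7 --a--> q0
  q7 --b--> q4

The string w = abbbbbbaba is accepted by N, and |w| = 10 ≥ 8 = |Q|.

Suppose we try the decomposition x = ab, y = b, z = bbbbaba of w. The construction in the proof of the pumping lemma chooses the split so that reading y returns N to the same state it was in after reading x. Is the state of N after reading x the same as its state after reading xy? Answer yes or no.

no

State sequence: q0 -a-> q7 -b-> q4 -b-> q6

After x (step 2): q4. After xy (step 3): q6.
They differ (q4 ≠ q6), so y is not a cycle from the state after x; this split is not the one the pumping-lemma construction produces, and pumping y need not keep the string in L(N).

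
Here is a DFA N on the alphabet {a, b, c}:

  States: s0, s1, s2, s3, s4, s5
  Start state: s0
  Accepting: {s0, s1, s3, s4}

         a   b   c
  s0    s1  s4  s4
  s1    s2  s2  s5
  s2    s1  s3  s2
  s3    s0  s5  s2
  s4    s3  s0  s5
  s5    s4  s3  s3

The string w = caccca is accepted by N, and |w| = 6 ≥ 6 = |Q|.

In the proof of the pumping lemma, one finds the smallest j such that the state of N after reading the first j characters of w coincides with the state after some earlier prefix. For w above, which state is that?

Run of N on w = c a c c c a:
  step 0: s0  (start)
  step 1: s4  (read c: s0→s4)
  step 2: s3  (read a: s4→s3)
  step 3: s2  (read c: s3→s2)
  step 4: s2  (read c: s2→s2)   ← first repeat (s2 seen earlier)
  step 5: s2  (read c: s2→s2)
  step 6: s1  (read a: s2→s1)

The earliest repeat is at step j = 4: N is in s2, which it already visited at step i = 3.
The DFA has 6 states, so the proof of the pumping lemma guarantees a repeated state among the first 6+1 visited; the segment between the two visits is the pumpable y.

s2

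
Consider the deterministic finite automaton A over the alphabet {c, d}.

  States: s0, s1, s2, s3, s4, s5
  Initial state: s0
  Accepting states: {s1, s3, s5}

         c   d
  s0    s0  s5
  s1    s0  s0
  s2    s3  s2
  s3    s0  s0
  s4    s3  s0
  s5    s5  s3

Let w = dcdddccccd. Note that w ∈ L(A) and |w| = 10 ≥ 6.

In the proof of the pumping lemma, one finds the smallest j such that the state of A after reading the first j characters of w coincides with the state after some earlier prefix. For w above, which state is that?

s5

State sequence: s0 -d-> s5 -c-> s5 -d-> s3 -d-> s0 -d-> s5 -c-> s5 -c-> s5 -c-> s5 -c-> s5 -d-> s3
First repeat at step 2: s5 was already visited.

The earliest repeat is at step j = 2: A is in s5, which it already visited at step i = 1.
Since A has 6 states, any run of length ≥ 6 visits 6+1 states, so by pigeonhole some state repeats within the first 6 steps — that repeat gives the pumpable loop.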